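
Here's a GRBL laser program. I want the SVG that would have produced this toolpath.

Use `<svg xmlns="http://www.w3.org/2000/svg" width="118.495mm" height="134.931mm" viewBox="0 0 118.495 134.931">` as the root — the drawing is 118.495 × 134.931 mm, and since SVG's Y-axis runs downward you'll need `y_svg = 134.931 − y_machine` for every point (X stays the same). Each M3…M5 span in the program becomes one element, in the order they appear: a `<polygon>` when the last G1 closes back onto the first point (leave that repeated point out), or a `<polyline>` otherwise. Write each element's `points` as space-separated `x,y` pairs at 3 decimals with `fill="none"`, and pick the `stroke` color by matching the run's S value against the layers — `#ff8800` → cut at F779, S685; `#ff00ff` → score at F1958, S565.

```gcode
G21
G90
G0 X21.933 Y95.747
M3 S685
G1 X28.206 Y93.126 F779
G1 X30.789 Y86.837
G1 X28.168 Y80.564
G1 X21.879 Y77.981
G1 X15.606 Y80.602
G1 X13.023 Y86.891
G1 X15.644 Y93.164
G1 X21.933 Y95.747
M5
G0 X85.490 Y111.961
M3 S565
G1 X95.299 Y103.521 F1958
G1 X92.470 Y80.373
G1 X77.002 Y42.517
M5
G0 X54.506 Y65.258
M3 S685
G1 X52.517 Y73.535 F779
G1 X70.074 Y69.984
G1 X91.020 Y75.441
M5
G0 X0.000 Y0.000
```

<svg xmlns="http://www.w3.org/2000/svg" width="118.495mm" height="134.931mm" viewBox="0 0 118.495 134.931">
  <polygon points="21.933,39.184 28.206,41.805 30.789,48.094 28.168,54.367 21.879,56.950 15.606,54.329 13.023,48.040 15.644,41.767" fill="none" stroke="#ff8800"/>
  <polyline points="85.490,22.970 95.299,31.410 92.470,54.558 77.002,92.414" fill="none" stroke="#ff00ff"/>
  <polyline points="54.506,69.673 52.517,61.396 70.074,64.947 91.020,59.490" fill="none" stroke="#ff8800"/>
</svg>

y_svg = 134.931 − y_m.

[1] S685→`#ff8800` (cut); closed run; points: 21.933,39.184 28.206,41.805 30.789,48.094 28.168,54.367 21.879,56.950 15.606,54.329 13.023,48.040 15.644,41.767

[2] S565→`#ff00ff` (score); open run; points: 85.490,22.970 95.299,31.410 92.470,54.558 77.002,92.414

[3] S685→`#ff8800` (cut); open run; points: 54.506,69.673 52.517,61.396 70.074,64.947 91.020,59.490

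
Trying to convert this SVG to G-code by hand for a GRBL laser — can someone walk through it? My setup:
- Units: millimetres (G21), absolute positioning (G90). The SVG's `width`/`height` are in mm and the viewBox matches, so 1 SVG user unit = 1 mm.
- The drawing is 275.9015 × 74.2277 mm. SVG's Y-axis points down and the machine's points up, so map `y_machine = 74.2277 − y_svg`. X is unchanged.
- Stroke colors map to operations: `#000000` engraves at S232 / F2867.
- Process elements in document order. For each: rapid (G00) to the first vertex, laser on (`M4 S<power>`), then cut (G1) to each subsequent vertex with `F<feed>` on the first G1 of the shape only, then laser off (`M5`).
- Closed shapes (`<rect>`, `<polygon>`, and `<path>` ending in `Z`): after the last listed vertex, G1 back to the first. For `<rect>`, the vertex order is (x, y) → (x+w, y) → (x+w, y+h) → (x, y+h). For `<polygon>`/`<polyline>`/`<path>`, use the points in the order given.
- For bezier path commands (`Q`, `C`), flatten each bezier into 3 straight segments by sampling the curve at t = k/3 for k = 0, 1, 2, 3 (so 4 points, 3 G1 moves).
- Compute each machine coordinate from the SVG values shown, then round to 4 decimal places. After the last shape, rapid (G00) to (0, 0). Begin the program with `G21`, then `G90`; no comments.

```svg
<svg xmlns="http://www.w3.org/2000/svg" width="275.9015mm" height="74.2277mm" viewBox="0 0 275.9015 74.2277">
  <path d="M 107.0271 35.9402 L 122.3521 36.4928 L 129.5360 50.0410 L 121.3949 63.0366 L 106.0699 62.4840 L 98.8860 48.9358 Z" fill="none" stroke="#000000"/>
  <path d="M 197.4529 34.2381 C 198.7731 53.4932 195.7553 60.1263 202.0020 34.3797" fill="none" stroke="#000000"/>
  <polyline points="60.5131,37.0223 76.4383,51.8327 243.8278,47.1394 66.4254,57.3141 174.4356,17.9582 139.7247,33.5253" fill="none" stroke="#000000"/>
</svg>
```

G21
G90
G00 X107.0271 Y38.2875
M4 S232
G1 X122.3521 Y37.7349 F2867
G1 X129.5360 Y24.1867
G1 X121.3949 Y11.1911
G1 X106.0699 Y11.7437
G1 X98.8860 Y25.2919
G1 X107.0271 Y38.2875
M5
G00 X197.4529 Y39.9896
M4 S232
G1 X197.8309 Y25.6736 F2867
G1 X198.3397 Y24.1629
G1 X202.0020 Y39.8480
M5
G00 X60.5131 Y37.2054
M4 S232
G1 X76.4383 Y22.3950 F2867
G1 X243.8278 Y27.0883
G1 X66.4254 Y16.9136
G1 X174.4356 Y56.2695
G1 X139.7247 Y40.7024
M5
G00 X0.0000 Y0.0000

Since the viewBox matches the mm dimensions, user units are millimetres directly. The only transform is the Y-flip y_m = 74.2277 − y_svg.

Shape 1 is a regular polygon drawn with `<path>`. Its stroke #000000 means engrave at S232, F2867. After flipping Y the toolpath is (107.0271,38.2875) → (122.3521,37.7349) → (129.5360,24.1867) → (121.3949,11.1911) → (106.0699,11.7437) → (98.8860,25.2919) → (107.0271,38.2875), returning to the start.

Shape 2 is a cubic bezier drawn with `<path>`. Its stroke #000000 means engrave at S232, F2867. After flipping Y the toolpath is (197.4529,39.9896) → (197.8309,25.6736) → (198.3397,24.1629) → (202.0020,39.8480).

Shape 3 is a open polyline drawn with `<polyline>`. Its stroke #000000 means engrave at S232, F2867. After flipping Y the toolpath is (60.5131,37.2054) → (76.4383,22.3950) → (243.8278,27.0883) → (66.4254,16.9136) → (174.4356,56.2695) → (139.7247,40.7024).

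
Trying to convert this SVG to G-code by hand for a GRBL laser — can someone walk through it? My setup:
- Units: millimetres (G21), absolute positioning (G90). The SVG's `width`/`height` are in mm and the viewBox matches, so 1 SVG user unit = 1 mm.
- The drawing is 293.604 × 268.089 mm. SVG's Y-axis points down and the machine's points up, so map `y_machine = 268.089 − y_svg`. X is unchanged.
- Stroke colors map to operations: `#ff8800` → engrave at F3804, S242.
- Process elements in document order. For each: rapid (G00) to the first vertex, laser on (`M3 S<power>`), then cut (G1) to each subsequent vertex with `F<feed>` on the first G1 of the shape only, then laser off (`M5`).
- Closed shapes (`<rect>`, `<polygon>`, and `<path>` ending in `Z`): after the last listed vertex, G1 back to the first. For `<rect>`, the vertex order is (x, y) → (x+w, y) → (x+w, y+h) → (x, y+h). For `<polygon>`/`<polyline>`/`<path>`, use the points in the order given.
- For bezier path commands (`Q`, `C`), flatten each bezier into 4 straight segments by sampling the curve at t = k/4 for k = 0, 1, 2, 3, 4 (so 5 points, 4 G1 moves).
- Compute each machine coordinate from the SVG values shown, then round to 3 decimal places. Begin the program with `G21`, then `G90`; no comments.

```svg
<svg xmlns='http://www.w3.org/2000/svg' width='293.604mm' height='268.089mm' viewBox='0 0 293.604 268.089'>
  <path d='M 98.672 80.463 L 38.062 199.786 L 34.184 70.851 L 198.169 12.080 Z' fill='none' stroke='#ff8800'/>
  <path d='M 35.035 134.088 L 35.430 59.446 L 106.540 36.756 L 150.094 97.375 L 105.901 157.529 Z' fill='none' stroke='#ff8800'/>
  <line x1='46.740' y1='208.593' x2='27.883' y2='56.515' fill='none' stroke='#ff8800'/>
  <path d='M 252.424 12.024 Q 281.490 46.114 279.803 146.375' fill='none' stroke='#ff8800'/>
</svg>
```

G21
G90
G00 X98.672 Y187.626
M3 S242
G1 X38.062 Y68.303 F3804
G1 X34.184 Y197.238
G1 X198.169 Y256.009
G1 X98.672 Y187.626
M5
G00 X35.035 Y134.001
M3 S242
G1 X35.430 Y208.643 F3804
G1 X106.540 Y231.333
G1 X150.094 Y170.714
G1 X105.901 Y110.560
G1 X35.035 Y134.001
M5
G00 X46.740 Y59.496
M3 S242
G1 X27.883 Y211.574 F3804
M5
G00 X252.424 Y256.065
M3 S242
G1 X265.035 Y234.884 F3804
G1 X273.802 Y205.432
G1 X278.724 Y167.709
G1 X279.803 Y121.714
M5

1 u = 1 mm; y_m = 268.089 − y.

[1] `<path>` closed polygon, #ff8800→engrave S242 F3804: (98.672,187.626) → (38.062,68.303) → (34.184,197.238) → (198.169,256.009) → (98.672,187.626) (closed)

[2] `<path>` regular polygon, #ff8800→engrave S242 F3804: (35.035,134.001) → (35.430,208.643) → (106.540,231.333) → (150.094,170.714) → (105.901,110.560) → (35.035,134.001) (closed)

[3] `<line>` line segment, #ff8800→engrave S242 F3804: (46.740,59.496) → (27.883,211.574)

[4] `<path>` quadratic bezier, #ff8800→engrave S242 F3804: (252.424,256.065) → (265.035,234.884) → (273.802,205.432) → (278.724,167.709) → (279.803,121.714)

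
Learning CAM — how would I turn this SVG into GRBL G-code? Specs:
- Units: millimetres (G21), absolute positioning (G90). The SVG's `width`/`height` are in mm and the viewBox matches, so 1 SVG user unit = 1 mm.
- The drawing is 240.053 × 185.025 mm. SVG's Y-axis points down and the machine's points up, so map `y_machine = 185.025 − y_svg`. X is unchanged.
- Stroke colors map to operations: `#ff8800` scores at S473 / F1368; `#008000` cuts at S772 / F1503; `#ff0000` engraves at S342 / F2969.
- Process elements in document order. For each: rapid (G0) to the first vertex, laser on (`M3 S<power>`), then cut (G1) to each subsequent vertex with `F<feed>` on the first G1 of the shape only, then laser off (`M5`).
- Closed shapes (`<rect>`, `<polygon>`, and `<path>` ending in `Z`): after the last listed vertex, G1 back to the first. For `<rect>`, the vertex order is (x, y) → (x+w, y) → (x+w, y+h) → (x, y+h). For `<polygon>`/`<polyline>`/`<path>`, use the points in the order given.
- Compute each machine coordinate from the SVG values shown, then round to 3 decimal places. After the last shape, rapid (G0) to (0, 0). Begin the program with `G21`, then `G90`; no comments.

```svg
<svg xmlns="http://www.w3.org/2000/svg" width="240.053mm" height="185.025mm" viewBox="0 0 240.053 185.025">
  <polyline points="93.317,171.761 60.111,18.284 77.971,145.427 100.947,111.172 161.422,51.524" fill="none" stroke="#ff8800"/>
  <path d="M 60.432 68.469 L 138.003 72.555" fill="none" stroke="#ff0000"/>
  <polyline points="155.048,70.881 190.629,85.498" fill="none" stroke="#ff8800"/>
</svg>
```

1 u = 1 mm; y_m = 185.025 − y.

[1] `<polyline>` open polyline, #ff8800→score S473 F1368: (93.317,13.264) → (60.111,166.741) → (77.971,39.598) → (100.947,73.853) → (161.422,133.501)

[2] `<path>` line segment, #ff0000→engrave S342 F2969: (60.432,116.556) → (138.003,112.470)

[3] `<polyline>` line segment, #ff8800→score S473 F1368: (155.048,114.144) → (190.629,99.527)

G21
G90
G0 X93.317 Y13.264
M3 S473
G1 X60.111 Y166.741 F1368
G1 X77.971 Y39.598
G1 X100.947 Y73.853
G1 X161.422 Y133.501
M5
G0 X60.432 Y116.556
M3 S342
G1 X138.003 Y112.470 F2969
M5
G0 X155.048 Y114.144
M3 S473
G1 X190.629 Y99.527 F1368
M5
G0 X0.000 Y0.000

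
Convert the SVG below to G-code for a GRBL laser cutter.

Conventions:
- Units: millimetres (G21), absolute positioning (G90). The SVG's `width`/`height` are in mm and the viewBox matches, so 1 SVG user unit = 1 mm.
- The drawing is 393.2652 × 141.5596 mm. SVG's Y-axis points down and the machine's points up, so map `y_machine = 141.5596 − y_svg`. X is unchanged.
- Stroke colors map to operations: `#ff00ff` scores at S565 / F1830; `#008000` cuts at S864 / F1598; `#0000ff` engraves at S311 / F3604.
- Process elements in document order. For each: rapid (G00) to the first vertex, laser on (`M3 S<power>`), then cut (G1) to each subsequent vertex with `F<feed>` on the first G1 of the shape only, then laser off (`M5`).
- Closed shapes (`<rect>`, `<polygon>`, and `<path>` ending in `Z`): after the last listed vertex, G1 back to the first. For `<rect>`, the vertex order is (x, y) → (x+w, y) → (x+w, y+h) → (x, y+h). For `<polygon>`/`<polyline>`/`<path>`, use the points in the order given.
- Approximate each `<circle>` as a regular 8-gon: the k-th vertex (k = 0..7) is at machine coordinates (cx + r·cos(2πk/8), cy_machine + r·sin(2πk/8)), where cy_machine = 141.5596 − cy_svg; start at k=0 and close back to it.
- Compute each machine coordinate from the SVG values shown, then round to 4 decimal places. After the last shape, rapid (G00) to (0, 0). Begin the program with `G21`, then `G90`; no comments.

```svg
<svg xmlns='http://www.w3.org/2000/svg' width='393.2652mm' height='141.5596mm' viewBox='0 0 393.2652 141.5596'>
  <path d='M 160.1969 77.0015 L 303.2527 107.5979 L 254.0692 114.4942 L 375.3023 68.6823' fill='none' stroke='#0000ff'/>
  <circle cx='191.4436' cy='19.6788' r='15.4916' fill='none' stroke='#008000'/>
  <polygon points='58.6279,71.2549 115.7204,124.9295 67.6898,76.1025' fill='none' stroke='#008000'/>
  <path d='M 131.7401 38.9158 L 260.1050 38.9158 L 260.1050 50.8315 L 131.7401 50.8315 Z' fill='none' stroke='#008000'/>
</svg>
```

G21
G90
G00 X160.1969 Y64.5581
M3 S311
G1 X303.2527 Y33.9617 F3604
G1 X254.0692 Y27.0654
G1 X375.3023 Y72.8773
M5
G00 X206.9352 Y121.8808
M3 S864
G1 X202.3978 Y132.8350 F1598
G1 X191.4436 Y137.3724
G1 X180.4894 Y132.8350
G1 X175.9520 Y121.8808
G1 X180.4894 Y110.9266
G1 X191.4436 Y106.3892
G1 X202.3978 Y110.9266
G1 X206.9352 Y121.8808
M5
G00 X58.6279 Y70.3047
M3 S864
G1 X115.7204 Y16.6301 F1598
G1 X67.6898 Y65.4571
G1 X58.6279 Y70.3047
M5
G00 X131.7401 Y102.6438
M3 S864
G1 X260.1050 Y102.6438 F1598
G1 X260.1050 Y90.7281
G1 X131.7401 Y90.7281
G1 X131.7401 Y102.6438
M5
G00 X0.0000 Y0.0000

1 u = 1 mm; y_m = 141.5596 − y.

[1] `<path>` open polyline, #0000ff→engrave S311 F3604: (160.1969,64.5581) → (303.2527,33.9617) → (254.0692,27.0654) → (375.3023,72.8773)

[2] `<circle>` circle, #008000→cut S864 F1598: (206.9352,121.8808) → (202.3978,132.8350) → (191.4436,137.3724) → (180.4894,132.8350) → (175.9520,121.8808) → (180.4894,110.9266) → (191.4436,106.3892) → (202.3978,110.9266) → (206.9352,121.8808) (closed)

[3] `<polygon>` closed polygon, #008000→cut S864 F1598: (58.6279,70.3047) → (115.7204,16.6301) → (67.6898,65.4571) → (58.6279,70.3047) (closed)

[4] `<path>` rectangle, #008000→cut S864 F1598: (131.7401,102.6438) → (260.1050,102.6438) → (260.1050,90.7281) → (131.7401,90.7281) → (131.7401,102.6438) (closed)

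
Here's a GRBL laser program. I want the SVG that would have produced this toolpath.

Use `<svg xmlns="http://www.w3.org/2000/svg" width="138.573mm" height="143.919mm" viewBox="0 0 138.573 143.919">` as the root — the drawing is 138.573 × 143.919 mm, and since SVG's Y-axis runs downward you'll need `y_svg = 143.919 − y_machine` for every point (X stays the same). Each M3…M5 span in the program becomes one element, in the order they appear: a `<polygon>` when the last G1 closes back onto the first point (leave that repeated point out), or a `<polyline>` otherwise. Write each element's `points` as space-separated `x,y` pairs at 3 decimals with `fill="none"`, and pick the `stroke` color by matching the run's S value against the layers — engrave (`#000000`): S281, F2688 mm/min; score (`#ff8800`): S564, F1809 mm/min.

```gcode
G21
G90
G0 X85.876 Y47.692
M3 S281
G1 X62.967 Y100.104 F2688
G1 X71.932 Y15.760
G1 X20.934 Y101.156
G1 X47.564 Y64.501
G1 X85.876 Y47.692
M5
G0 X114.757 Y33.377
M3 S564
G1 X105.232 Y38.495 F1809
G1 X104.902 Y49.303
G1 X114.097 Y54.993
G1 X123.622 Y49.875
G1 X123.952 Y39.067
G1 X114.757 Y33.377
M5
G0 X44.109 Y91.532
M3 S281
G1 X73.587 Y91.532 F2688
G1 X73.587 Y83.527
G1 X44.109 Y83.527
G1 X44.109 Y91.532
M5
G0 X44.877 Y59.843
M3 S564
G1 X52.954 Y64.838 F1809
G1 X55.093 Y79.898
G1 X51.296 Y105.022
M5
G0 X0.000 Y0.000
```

<svg xmlns="http://www.w3.org/2000/svg" width="138.573mm" height="143.919mm" viewBox="0 0 138.573 143.919">
  <polygon points="85.876,96.227 62.967,43.815 71.932,128.159 20.934,42.763 47.564,79.418" fill="none" stroke="#000000"/>
  <polygon points="114.757,110.542 105.232,105.424 104.902,94.616 114.097,88.926 123.622,94.044 123.952,104.852" fill="none" stroke="#ff8800"/>
  <polygon points="44.109,52.387 73.587,52.387 73.587,60.392 44.109,60.392" fill="none" stroke="#000000"/>
  <polyline points="44.877,84.076 52.954,79.081 55.093,64.021 51.296,38.897" fill="none" stroke="#ff8800"/>
</svg>

y_svg = 143.919 − y_m.

[1] S281→`#000000` (engrave); closed run; points: 85.876,96.227 62.967,43.815 71.932,128.159 20.934,42.763 47.564,79.418

[2] S564→`#ff8800` (score); closed run; points: 114.757,110.542 105.232,105.424 104.902,94.616 114.097,88.926 123.622,94.044 123.952,104.852

[3] S281→`#000000` (engrave); closed run; points: 44.109,52.387 73.587,52.387 73.587,60.392 44.109,60.392

[4] S564→`#ff8800` (score); open run; points: 44.877,84.076 52.954,79.081 55.093,64.021 51.296,38.897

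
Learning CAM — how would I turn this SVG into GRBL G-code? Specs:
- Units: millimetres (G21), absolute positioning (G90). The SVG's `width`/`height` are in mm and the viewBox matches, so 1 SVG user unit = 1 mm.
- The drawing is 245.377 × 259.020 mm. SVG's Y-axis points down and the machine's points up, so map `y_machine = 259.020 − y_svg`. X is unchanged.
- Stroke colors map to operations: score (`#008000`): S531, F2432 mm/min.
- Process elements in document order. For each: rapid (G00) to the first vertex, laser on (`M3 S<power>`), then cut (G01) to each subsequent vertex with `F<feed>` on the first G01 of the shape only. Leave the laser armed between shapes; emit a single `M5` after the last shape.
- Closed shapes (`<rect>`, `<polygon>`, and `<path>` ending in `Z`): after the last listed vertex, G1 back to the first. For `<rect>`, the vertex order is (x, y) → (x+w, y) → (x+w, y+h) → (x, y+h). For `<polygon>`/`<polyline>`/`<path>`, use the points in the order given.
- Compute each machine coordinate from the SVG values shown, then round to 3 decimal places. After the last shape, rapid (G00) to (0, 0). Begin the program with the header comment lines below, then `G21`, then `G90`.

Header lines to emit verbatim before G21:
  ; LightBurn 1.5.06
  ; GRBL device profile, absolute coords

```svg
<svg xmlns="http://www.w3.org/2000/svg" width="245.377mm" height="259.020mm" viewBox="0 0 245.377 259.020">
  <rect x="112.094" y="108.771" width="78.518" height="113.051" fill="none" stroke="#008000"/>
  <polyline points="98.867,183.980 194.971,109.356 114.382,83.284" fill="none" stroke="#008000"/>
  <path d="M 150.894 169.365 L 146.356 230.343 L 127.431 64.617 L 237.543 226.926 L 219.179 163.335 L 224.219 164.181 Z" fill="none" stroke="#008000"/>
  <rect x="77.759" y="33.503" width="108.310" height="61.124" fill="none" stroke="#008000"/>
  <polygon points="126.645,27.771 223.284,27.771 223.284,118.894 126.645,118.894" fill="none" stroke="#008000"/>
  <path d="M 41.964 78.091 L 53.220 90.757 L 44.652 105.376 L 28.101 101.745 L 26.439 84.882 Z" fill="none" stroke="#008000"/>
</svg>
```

Since the viewBox matches the mm dimensions, user units are millimetres directly. The only transform is the Y-flip y_m = 259.020 − y_svg.

Shape 1 is a rectangle drawn with `<rect>`. Its stroke #008000 means score at S531, F2432. After flipping Y the toolpath is (112.094,150.249) → (190.612,150.249) → (190.612,37.198) → (112.094,37.198) → (112.094,150.249), returning to the start.

Shape 2 is a open polyline drawn with `<polyline>`. Its stroke #008000 means score at S531, F2432. After flipping Y the toolpath is (98.867,75.040) → (194.971,149.664) → (114.382,175.736).

Shape 3 is a closed polygon drawn with `<path>`. Its stroke #008000 means score at S531, F2432. After flipping Y the toolpath is (150.894,89.655) → (146.356,28.677) → (127.431,194.403) → (237.543,32.094) → (219.179,95.685) → (224.219,94.839) → (150.894,89.655), returning to the start.

Shape 4 is a rectangle drawn with `<rect>`. Its stroke #008000 means score at S531, F2432. After flipping Y the toolpath is (77.759,225.517) → (186.069,225.517) → (186.069,164.393) → (77.759,164.393) → (77.759,225.517), returning to the start.

Shape 5 is a rectangle drawn with `<polygon>`. Its stroke #008000 means score at S531, F2432. After flipping Y the toolpath is (126.645,231.249) → (223.284,231.249) → (223.284,140.126) → (126.645,140.126) → (126.645,231.249), returning to the start.

Shape 6 is a regular polygon drawn with `<path>`. Its stroke #008000 means score at S531, F2432. After flipping Y the toolpath is (41.964,180.929) → (53.220,168.263) → (44.652,153.644) → (28.101,157.275) → (26.439,174.138) → (41.964,180.929), returning to the start.

; LightBurn 1.5.06
; GRBL device profile, absolute coords
G21
G90
G00 X112.094 Y150.249
M3 S531
G01 X190.612 Y150.249 F2432
G01 X190.612 Y37.198
G01 X112.094 Y37.198
G01 X112.094 Y150.249
G00 X98.867 Y75.040
M3 S531
G01 X194.971 Y149.664 F2432
G01 X114.382 Y175.736
G00 X150.894 Y89.655
M3 S531
G01 X146.356 Y28.677 F2432
G01 X127.431 Y194.403
G01 X237.543 Y32.094
G01 X219.179 Y95.685
G01 X224.219 Y94.839
G01 X150.894 Y89.655
G00 X77.759 Y225.517
M3 S531
G01 X186.069 Y225.517 F2432
G01 X186.069 Y164.393
G01 X77.759 Y164.393
G01 X77.759 Y225.517
G00 X126.645 Y231.249
M3 S531
G01 X223.284 Y231.249 F2432
G01 X223.284 Y140.126
G01 X126.645 Y140.126
G01 X126.645 Y231.249
G00 X41.964 Y180.929
M3 S531
G01 X53.220 Y168.263 F2432
G01 X44.652 Y153.644
G01 X28.101 Y157.275
G01 X26.439 Y174.138
G01 X41.964 Y180.929
M5
G00 X0.000 Y0.000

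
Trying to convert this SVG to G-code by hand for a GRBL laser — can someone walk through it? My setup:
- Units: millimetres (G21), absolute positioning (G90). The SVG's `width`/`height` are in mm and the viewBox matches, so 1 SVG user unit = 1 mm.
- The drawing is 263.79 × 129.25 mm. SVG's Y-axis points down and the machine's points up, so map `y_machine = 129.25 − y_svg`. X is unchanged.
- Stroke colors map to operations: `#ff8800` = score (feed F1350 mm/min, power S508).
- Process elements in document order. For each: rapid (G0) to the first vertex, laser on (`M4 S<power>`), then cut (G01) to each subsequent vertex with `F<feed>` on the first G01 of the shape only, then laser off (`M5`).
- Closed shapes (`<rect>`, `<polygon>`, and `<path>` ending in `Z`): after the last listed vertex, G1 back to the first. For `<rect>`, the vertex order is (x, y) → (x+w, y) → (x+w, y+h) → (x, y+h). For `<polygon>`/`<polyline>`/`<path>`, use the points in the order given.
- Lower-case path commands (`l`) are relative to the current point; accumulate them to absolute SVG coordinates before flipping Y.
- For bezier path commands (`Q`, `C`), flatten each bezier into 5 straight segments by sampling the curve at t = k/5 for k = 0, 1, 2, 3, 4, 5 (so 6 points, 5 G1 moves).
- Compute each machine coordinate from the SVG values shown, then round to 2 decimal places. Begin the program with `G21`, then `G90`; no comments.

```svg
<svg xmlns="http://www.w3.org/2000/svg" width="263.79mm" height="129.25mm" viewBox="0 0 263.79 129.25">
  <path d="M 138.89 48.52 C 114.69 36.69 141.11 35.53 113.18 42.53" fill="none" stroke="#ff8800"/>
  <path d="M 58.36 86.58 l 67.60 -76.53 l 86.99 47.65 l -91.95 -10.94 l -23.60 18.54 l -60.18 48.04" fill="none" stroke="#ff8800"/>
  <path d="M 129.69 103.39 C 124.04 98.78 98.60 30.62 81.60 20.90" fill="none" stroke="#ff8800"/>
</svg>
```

G21
G90
G0 X138.89 Y80.73
M4 S508
G01 X129.60 Y86.57 F1350
G01 X127.43 Y89.97
G01 X127.33 Y91.04
G01 X124.26 Y89.92
G01 X113.18 Y86.72
M5
G0 X58.36 Y42.67
M4 S508
G01 X125.96 Y119.20 F1350
G01 X212.95 Y71.55
G01 X121.00 Y82.49
G01 X97.40 Y63.95
G01 X37.22 Y15.91
M5
G0 X129.69 Y25.86
M4 S508
G01 X124.15 Y35.28 F1350
G01 X115.22 Y54.09
G01 X104.24 Y76.44
G01 X92.59 Y96.48
G01 X81.60 Y108.35
M5

Since the viewBox matches the mm dimensions, user units are millimetres directly. The only transform is the Y-flip y_m = 129.25 − y_svg.

Shape 1 is a cubic bezier drawn with `<path>`. Its stroke #ff8800 means score at S508, F1350. After flipping Y the toolpath is (138.89,80.73) → (129.60,86.57) → (127.43,89.97) → (127.33,91.04) → (124.26,89.92) → (113.18,86.72).

Shape 2 is a open polyline drawn with `<path>`. Its stroke #ff8800 means score at S508, F1350. After flipping Y the toolpath is (58.36,42.67) → (125.96,119.20) → (212.95,71.55) → (121.00,82.49) → (97.40,63.95) → (37.22,15.91).

Shape 3 is a cubic bezier drawn with `<path>`. Its stroke #ff8800 means score at S508, F1350. After flipping Y the toolpath is (129.69,25.86) → (124.15,35.28) → (115.22,54.09) → (104.24,76.44) → (92.59,96.48) → (81.60,108.35).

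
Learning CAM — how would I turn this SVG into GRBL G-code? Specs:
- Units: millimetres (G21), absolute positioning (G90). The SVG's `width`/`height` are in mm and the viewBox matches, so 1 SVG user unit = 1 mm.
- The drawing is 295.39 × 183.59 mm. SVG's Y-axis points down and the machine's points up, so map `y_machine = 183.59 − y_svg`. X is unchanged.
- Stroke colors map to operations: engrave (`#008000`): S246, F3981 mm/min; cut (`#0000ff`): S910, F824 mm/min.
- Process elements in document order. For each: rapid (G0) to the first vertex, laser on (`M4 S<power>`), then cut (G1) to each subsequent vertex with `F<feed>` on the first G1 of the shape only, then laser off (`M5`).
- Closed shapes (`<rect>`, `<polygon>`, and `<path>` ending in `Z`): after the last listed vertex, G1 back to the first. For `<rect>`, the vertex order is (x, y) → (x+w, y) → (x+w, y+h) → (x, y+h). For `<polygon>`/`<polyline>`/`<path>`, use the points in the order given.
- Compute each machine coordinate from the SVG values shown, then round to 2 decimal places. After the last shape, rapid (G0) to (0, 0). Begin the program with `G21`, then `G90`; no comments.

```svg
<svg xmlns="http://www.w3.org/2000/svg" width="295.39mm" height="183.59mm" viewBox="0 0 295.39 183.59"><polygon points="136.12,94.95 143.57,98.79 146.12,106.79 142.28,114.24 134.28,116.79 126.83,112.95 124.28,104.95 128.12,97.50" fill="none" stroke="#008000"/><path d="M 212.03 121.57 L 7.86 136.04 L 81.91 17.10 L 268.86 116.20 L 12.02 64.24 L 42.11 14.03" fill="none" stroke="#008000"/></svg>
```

1 u = 1 mm; y_m = 183.59 − y.

[1] `<polygon>` regular polygon, #008000→engrave S246 F3981: (136.12,88.64) → (143.57,84.80) → (146.12,76.80) → (142.28,69.35) → (134.28,66.80) → (126.83,70.64) → (124.28,78.64) → (128.12,86.09) → (136.12,88.64) (closed)

[2] `<path>` open polyline, #008000→engrave S246 F3981: (212.03,62.02) → (7.86,47.55) → (81.91,166.49) → (268.86,67.39) → (12.02,119.35) → (42.11,169.56)

G21
G90
G0 X136.12 Y88.64
M4 S246
G1 X143.57 Y84.80 F3981
G1 X146.12 Y76.80
G1 X142.28 Y69.35
G1 X134.28 Y66.80
G1 X126.83 Y70.64
G1 X124.28 Y78.64
G1 X128.12 Y86.09
G1 X136.12 Y88.64
M5
G0 X212.03 Y62.02
M4 S246
G1 X7.86 Y47.55 F3981
G1 X81.91 Y166.49
G1 X268.86 Y67.39
G1 X12.02 Y119.35
G1 X42.11 Y169.56
M5
G0 X0.00 Y0.00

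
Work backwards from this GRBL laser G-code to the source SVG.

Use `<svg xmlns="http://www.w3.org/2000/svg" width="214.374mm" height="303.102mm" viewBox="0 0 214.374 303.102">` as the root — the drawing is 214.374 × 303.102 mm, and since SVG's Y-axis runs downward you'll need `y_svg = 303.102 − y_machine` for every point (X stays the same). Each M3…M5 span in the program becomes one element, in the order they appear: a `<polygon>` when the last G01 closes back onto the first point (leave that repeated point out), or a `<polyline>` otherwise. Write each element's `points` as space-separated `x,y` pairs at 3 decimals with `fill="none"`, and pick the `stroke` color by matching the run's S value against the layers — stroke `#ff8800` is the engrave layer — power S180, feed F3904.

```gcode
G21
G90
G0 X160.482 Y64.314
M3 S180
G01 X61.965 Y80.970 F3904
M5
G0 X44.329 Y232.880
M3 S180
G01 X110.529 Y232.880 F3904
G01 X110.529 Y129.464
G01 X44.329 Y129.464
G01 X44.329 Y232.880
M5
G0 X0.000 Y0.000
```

Each laser-on run becomes one SVG element. Flip Y back into SVG space with y_svg = 303.102 − y_machine. Every run uses S180, so all elements get stroke `#ff8800` (engrave).

Run 1: The run is open, so emit a `<polyline>` with points (Y-flipped): 160.482,238.788 61.965,222.132.

Run 2: The run returns to its start, so emit a `<polygon>` with points (Y-flipped): 44.329,70.222 110.529,70.222 110.529,173.638 44.329,173.638.

<svg xmlns="http://www.w3.org/2000/svg" width="214.374mm" height="303.102mm" viewBox="0 0 214.374 303.102">
  <polyline points="160.482,238.788 61.965,222.132" fill="none" stroke="#ff8800"/>
  <polygon points="44.329,70.222 110.529,70.222 110.529,173.638 44.329,173.638" fill="none" stroke="#ff8800"/>
</svg>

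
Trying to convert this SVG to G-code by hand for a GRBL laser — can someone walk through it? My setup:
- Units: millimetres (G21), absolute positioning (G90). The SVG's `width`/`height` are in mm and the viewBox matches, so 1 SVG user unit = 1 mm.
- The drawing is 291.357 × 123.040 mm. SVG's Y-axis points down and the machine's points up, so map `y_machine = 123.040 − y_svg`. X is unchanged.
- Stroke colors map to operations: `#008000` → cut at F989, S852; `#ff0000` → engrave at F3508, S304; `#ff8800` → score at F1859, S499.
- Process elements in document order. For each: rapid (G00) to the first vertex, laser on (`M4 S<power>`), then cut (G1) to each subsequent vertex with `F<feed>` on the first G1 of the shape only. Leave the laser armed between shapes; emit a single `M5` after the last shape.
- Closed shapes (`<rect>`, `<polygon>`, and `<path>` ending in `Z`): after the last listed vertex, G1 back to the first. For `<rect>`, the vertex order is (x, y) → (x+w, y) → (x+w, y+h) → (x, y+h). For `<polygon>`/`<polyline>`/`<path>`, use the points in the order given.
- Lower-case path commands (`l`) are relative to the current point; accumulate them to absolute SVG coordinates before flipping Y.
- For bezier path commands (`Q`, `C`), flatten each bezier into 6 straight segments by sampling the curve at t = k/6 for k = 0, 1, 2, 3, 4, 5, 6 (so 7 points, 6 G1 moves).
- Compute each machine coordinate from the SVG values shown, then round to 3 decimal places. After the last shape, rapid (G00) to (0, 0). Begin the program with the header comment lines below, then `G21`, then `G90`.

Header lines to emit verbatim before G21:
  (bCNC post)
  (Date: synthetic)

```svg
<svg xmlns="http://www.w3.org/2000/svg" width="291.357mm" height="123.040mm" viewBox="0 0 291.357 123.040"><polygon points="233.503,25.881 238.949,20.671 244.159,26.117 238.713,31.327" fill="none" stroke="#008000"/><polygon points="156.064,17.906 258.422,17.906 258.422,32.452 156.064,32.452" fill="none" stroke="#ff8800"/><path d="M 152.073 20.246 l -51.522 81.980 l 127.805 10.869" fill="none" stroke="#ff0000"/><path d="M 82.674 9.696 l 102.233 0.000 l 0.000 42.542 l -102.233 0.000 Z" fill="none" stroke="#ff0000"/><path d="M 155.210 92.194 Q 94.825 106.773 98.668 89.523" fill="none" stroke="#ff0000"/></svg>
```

1 u = 1 mm; y_m = 123.040 − y.

[1] `<polygon>` regular polygon, #008000→cut S852 F989: (233.503,97.159) → (238.949,102.369) → (244.159,96.923) → (238.713,91.713) → (233.503,97.159) (closed)

[2] `<polygon>` rectangle, #ff8800→score S499 F1859: (156.064,105.134) → (258.422,105.134) → (258.422,90.588) → (156.064,90.588) → (156.064,105.134) (closed)

[3] `<path>` open polyline, #ff0000→engrave S304 F3508: (152.073,102.794) → (100.551,20.814) → (228.356,9.945)

[4] `<path>` rectangle, #ff0000→engrave S304 F3508: (82.674,113.344) → (184.907,113.344) → (184.907,70.802) → (82.674,70.802) → (82.674,113.344) (closed)

[5] `<path>` quadratic bezier, #ff0000→engrave S304 F3508: (155.210,30.846) → (136.866,26.870) → (122.090,24.663) → (110.882,24.224) → (103.242,25.554) → (99.171,28.651) → (98.668,33.517)

(bCNC post)
(Date: synthetic)
G21
G90
G00 X233.503 Y97.159
M4 S852
G1 X238.949 Y102.369 F989
G1 X244.159 Y96.923
G1 X238.713 Y91.713
G1 X233.503 Y97.159
G00 X156.064 Y105.134
M4 S499
G1 X258.422 Y105.134 F1859
G1 X258.422 Y90.588
G1 X156.064 Y90.588
G1 X156.064 Y105.134
G00 X152.073 Y102.794
M4 S304
G1 X100.551 Y20.814 F3508
G1 X228.356 Y9.945
G00 X82.674 Y113.344
M4 S304
G1 X184.907 Y113.344 F3508
G1 X184.907 Y70.802
G1 X82.674 Y70.802
G1 X82.674 Y113.344
G00 X155.210 Y30.846
M4 S304
G1 X136.866 Y26.870 F3508
G1 X122.090 Y24.663
G1 X110.882 Y24.224
G1 X103.242 Y25.554
G1 X99.171 Y28.651
G1 X98.668 Y33.517
M5
G00 X0.000 Y0.000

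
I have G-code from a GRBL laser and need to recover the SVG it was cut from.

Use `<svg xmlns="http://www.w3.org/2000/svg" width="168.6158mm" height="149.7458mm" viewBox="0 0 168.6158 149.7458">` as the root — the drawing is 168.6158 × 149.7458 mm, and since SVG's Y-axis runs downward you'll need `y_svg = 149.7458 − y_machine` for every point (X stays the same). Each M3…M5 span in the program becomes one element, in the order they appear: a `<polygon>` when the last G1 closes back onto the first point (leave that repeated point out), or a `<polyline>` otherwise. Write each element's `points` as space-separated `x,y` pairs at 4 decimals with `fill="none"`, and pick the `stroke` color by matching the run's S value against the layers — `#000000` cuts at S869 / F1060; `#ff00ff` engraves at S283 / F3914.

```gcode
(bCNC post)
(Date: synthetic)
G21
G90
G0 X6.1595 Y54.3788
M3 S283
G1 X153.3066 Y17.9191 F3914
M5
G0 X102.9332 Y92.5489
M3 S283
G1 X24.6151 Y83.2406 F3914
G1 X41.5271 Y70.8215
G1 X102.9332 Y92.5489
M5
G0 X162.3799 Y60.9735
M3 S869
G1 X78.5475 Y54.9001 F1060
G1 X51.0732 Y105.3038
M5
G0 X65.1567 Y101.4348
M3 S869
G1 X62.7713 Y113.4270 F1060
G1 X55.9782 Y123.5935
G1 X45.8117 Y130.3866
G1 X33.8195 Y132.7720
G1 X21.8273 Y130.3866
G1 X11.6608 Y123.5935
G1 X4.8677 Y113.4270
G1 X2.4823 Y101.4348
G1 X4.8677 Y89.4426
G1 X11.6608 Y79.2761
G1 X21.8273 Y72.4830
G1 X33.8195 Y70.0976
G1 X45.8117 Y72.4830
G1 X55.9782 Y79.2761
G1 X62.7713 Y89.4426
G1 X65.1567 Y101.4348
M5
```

Each laser-on run becomes one SVG element. Flip Y back into SVG space with y_svg = 149.7458 − y_machine.

Run 1: S283 ⇒ engrave layer `#ff00ff`. The run is open, so emit a `<polyline>` with points (Y-flipped): 6.1595,95.3670 153.3066,131.8267.

Run 2: S283 ⇒ engrave layer `#ff00ff`. The run returns to its start, so emit a `<polygon>` with points (Y-flipped): 102.9332,57.1969 24.6151,66.5052 41.5271,78.9243.

Run 3: S869 ⇒ cut layer `#000000`. The run is open, so emit a `<polyline>` with points (Y-flipped): 162.3799,88.7723 78.5475,94.8457 51.0732,44.4420.

Run 4: power S869 maps to stroke `#000000` (cut). The run returns to its start, so emit a `<polygon>` with points (Y-flipped): 65.1567,48.3110 62.7713,36.3188 55.9782,26.1523 45.8117,19.3592 33.8195,16.9738 21.8273,19.3592 11.6608,26.1523 4.8677,36.3188 2.4823,48.3110 4.8677,60.3032 11.6608,70.4697 21.8273,77.2628 33.8195,79.6482 45.8117,77.2628 55.9782,70.4697 62.7713,60.3032.

<svg xmlns="http://www.w3.org/2000/svg" width="168.6158mm" height="149.7458mm" viewBox="0 0 168.6158 149.7458">
  <polyline points="6.1595,95.3670 153.3066,131.8267" fill="none" stroke="#ff00ff"/>
  <polygon points="102.9332,57.1969 24.6151,66.5052 41.5271,78.9243" fill="none" stroke="#ff00ff"/>
  <polyline points="162.3799,88.7723 78.5475,94.8457 51.0732,44.4420" fill="none" stroke="#000000"/>
  <polygon points="65.1567,48.3110 62.7713,36.3188 55.9782,26.1523 45.8117,19.3592 33.8195,16.9738 21.8273,19.3592 11.6608,26.1523 4.8677,36.3188 2.4823,48.3110 4.8677,60.3032 11.6608,70.4697 21.8273,77.2628 33.8195,79.6482 45.8117,77.2628 55.9782,70.4697 62.7713,60.3032" fill="none" stroke="#000000"/>
</svg>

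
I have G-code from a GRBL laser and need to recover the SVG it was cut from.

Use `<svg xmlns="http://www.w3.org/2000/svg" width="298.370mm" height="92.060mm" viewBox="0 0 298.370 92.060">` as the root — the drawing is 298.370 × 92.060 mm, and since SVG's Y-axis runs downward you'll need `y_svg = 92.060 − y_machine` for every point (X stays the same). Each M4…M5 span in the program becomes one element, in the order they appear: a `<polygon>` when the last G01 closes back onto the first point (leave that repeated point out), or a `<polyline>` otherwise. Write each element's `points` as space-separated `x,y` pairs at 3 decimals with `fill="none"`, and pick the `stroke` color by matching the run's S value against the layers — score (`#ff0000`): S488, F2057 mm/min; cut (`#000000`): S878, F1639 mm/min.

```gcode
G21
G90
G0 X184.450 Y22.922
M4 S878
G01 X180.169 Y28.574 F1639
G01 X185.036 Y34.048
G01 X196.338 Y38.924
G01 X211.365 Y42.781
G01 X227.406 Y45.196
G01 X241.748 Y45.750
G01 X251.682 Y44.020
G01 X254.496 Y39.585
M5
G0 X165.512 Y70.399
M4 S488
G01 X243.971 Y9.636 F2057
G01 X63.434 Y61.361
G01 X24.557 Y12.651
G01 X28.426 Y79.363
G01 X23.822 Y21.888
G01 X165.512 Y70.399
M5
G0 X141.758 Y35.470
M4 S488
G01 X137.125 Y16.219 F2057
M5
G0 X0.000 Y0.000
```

y_svg = 92.060 − y_m.

[1] S878→`#000000` (cut); open run; points: 184.450,69.138 180.169,63.486 185.036,58.012 196.338,53.136 211.365,49.279 227.406,46.864 241.748,46.310 251.682,48.040 254.496,52.475

[2] S488→`#ff0000` (score); closed run; points: 165.512,21.661 243.971,82.424 63.434,30.699 24.557,79.409 28.426,12.697 23.822,70.172

[3] S488→`#ff0000` (score); open run; points: 141.758,56.590 137.125,75.841

<svg xmlns="http://www.w3.org/2000/svg" width="298.370mm" height="92.060mm" viewBox="0 0 298.370 92.060">
  <polyline points="184.450,69.138 180.169,63.486 185.036,58.012 196.338,53.136 211.365,49.279 227.406,46.864 241.748,46.310 251.682,48.040 254.496,52.475" fill="none" stroke="#000000"/>
  <polygon points="165.512,21.661 243.971,82.424 63.434,30.699 24.557,79.409 28.426,12.697 23.822,70.172" fill="none" stroke="#ff0000"/>
  <polyline points="141.758,56.590 137.125,75.841" fill="none" stroke="#ff0000"/>
</svg>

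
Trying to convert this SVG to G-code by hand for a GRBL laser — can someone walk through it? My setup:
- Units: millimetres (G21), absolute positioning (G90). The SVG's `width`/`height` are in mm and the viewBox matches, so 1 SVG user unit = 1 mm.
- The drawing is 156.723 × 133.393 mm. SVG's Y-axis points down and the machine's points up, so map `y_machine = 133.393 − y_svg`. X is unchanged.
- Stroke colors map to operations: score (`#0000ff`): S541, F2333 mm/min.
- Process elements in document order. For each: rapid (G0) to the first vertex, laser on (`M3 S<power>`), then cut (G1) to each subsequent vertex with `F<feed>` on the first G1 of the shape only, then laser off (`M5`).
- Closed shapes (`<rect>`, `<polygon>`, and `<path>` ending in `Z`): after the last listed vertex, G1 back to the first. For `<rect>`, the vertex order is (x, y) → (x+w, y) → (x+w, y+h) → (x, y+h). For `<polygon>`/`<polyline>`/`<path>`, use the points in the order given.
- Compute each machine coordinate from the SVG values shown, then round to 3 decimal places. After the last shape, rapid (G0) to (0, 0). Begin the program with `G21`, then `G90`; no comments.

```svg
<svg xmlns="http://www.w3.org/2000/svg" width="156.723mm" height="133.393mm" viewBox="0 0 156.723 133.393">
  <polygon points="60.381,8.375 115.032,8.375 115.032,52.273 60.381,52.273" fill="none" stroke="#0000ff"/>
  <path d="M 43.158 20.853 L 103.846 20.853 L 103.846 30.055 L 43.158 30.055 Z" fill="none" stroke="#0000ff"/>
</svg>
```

G21
G90
G0 X60.381 Y125.018
M3 S541
G1 X115.032 Y125.018 F2333
G1 X115.032 Y81.120
G1 X60.381 Y81.120
G1 X60.381 Y125.018
M5
G0 X43.158 Y112.540
M3 S541
G1 X103.846 Y112.540 F2333
G1 X103.846 Y103.338
G1 X43.158 Y103.338
G1 X43.158 Y112.540
M5
G0 X0.000 Y0.000

viewBox `0 0 156.723 133.393` with mm width/height → 1 unit = 1 mm. Flip: y_m = 133.393 − y_svg.

**Shape 1** — `<polygon>` rectangle, stroke `#0000ff` → score (S541, F2333). Machine vertices: (60.381,125.018) → (115.032,125.018) → (115.032,81.120) → (60.381,81.120) → (60.381,125.018). Closed: final G1 returns to the first vertex.

**Shape 2** — `<path>` rectangle, stroke `#0000ff` → score (S541, F2333). Machine vertices: (43.158,112.540) → (103.846,112.540) → (103.846,103.338) → (43.158,103.338) → (43.158,112.540). Closed: final G1 returns to the first vertex.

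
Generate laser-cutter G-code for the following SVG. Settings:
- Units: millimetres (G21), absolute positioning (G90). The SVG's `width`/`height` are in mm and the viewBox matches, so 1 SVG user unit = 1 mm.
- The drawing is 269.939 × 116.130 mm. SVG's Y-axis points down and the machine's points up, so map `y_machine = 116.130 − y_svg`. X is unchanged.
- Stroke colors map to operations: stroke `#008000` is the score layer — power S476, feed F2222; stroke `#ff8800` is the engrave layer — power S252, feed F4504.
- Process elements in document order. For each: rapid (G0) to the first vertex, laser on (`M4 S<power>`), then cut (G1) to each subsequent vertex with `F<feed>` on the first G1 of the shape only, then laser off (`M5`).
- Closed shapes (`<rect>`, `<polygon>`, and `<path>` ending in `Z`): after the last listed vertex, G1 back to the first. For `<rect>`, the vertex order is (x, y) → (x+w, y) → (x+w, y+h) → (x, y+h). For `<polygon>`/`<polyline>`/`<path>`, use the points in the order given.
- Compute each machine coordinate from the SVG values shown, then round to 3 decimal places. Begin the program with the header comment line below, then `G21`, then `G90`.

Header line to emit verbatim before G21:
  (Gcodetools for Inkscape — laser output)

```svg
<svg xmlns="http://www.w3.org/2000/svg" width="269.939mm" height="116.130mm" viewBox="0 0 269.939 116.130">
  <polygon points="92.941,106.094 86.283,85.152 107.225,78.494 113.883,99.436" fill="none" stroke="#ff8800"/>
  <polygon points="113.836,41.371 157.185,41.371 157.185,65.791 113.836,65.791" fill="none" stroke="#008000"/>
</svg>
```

1 u = 1 mm; y_m = 116.130 − y.

[1] `<polygon>` regular polygon, #ff8800→engrave S252 F4504: (92.941,10.036) → (86.283,30.978) → (107.225,37.636) → (113.883,16.694) → (92.941,10.036) (closed)

[2] `<polygon>` rectangle, #008000→score S476 F2222: (113.836,74.759) → (157.185,74.759) → (157.185,50.339) → (113.836,50.339) → (113.836,74.759) (closed)

(Gcodetools for Inkscape — laser output)
G21
G90
G0 X92.941 Y10.036
M4 S252
G1 X86.283 Y30.978 F4504
G1 X107.225 Y37.636
G1 X113.883 Y16.694
G1 X92.941 Y10.036
M5
G0 X113.836 Y74.759
M4 S476
G1 X157.185 Y74.759 F2222
G1 X157.185 Y50.339
G1 X113.836 Y50.339
G1 X113.836 Y74.759
M5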